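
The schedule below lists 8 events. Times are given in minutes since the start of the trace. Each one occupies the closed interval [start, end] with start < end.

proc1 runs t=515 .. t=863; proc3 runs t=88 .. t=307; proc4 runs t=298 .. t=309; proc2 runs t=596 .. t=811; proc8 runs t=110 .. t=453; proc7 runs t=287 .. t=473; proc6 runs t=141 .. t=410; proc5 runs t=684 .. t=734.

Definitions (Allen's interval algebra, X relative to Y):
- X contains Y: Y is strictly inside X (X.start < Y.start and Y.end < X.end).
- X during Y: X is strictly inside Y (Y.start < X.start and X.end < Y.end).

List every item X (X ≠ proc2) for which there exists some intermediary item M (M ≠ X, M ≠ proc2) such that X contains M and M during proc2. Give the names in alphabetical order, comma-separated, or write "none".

proc1

Target proc2 = [t=596, t=811].
Intermediaries M with M during proc2: proc5.
Via proc5 — items with X contains proc5: proc1.
Union: proc1.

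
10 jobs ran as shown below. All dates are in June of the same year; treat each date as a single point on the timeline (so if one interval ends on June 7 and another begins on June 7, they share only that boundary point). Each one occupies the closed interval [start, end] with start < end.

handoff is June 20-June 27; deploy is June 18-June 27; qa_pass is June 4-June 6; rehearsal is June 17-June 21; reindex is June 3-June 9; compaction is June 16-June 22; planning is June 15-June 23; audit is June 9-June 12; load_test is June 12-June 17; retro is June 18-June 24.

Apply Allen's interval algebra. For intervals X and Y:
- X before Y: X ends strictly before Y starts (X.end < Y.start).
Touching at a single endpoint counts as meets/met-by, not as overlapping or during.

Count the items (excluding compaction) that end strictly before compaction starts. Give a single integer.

Target compaction = [June 16, June 22].
audit [June 9, June 12] → before → counts.
deploy [June 18, June 27] → overlapped-by → no.
handoff [June 20, June 27] → overlapped-by → no.
load_test [June 12, June 17] → overlaps → no.
planning [June 15, June 23] → contains → no.
qa_pass [June 4, June 6] → before → counts.
rehearsal [June 17, June 21] → during → no.
reindex [June 3, June 9] → before → counts.
retro [June 18, June 24] → overlapped-by → no.
Total: 3.

3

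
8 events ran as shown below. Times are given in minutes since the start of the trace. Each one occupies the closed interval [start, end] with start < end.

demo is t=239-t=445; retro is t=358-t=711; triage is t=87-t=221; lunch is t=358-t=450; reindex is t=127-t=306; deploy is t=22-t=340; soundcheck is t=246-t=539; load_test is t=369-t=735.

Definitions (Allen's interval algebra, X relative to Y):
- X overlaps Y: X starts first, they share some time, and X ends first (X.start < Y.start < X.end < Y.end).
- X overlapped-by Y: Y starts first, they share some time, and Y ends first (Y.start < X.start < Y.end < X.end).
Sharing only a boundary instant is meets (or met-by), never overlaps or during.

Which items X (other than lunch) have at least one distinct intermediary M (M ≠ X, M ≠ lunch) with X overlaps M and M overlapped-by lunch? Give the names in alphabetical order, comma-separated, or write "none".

demo, retro, soundcheck

Target lunch = [t=358, t=450].
Intermediaries M with M overlapped-by lunch: load_test.
Via load_test — items with X overlaps load_test: demo, retro, soundcheck.
Union: demo, retro, soundcheck.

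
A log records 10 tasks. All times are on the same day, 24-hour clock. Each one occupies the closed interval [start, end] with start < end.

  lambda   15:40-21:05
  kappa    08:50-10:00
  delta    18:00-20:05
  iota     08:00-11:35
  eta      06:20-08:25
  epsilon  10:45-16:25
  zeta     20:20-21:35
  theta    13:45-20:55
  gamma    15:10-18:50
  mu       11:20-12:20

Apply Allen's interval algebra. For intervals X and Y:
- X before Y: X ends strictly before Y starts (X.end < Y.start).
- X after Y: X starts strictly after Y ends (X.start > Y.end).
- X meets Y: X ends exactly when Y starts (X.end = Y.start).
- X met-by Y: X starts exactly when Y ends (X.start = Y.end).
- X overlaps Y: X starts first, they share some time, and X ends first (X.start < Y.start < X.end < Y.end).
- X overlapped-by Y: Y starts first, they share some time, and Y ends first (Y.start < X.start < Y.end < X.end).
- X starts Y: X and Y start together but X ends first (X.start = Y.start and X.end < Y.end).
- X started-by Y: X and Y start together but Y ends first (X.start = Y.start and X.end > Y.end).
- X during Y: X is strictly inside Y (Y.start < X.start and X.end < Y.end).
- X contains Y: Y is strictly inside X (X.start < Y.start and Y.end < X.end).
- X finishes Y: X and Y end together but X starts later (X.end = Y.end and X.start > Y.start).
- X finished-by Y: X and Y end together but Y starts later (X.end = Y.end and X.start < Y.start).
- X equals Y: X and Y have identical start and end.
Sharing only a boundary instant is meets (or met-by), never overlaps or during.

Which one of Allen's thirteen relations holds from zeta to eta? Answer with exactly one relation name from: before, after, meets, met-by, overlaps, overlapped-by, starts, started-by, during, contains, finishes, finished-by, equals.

zeta = [20:20, 21:35]; eta = [06:20, 08:25].
Compare endpoints: zeta.start > eta.start, zeta.start > eta.end, zeta.end > eta.start, zeta.end > eta.end.
That pattern is 'after'.

after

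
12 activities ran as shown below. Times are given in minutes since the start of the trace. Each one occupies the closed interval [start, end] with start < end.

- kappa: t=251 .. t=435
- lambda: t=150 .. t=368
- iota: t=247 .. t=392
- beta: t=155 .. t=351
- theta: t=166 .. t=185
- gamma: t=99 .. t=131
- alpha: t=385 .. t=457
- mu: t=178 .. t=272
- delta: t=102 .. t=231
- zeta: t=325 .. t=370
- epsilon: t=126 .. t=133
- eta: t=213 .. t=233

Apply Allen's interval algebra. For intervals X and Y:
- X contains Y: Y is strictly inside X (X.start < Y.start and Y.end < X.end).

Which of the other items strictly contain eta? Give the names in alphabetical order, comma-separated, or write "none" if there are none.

Target eta = [t=213, t=233].
alpha [t=385, t=457] → after → no.
beta [t=155, t=351] → contains → yes.
delta [t=102, t=231] → overlaps → no.
epsilon [t=126, t=133] → before → no.
gamma [t=99, t=131] → before → no.
iota [t=247, t=392] → after → no.
kappa [t=251, t=435] → after → no.
lambda [t=150, t=368] → contains → yes.
mu [t=178, t=272] → contains → yes.
theta [t=166, t=185] → before → no.
zeta [t=325, t=370] → after → no.
Result: beta, lambda, mu.

beta, lambda, mu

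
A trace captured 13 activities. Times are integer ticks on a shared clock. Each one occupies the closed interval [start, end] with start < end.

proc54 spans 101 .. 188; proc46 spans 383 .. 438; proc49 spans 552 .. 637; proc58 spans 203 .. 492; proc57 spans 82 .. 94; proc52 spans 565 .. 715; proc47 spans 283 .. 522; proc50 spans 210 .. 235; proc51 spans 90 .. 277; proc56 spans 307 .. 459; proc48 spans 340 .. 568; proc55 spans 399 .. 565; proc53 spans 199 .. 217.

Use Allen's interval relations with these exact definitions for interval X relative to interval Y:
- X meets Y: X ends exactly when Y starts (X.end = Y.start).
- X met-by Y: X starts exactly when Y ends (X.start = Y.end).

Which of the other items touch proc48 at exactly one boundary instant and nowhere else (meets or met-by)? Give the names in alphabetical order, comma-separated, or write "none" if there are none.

Target proc48 = [340, 568].
proc46 [383, 438] → during → no.
proc47 [283, 522] → overlaps → no.
proc49 [552, 637] → overlapped-by → no.
proc50 [210, 235] → before → no.
proc51 [90, 277] → before → no.
proc52 [565, 715] → overlapped-by → no.
proc53 [199, 217] → before → no.
proc54 [101, 188] → before → no.
proc55 [399, 565] → during → no.
proc56 [307, 459] → overlaps → no.
proc57 [82, 94] → before → no.
proc58 [203, 492] → overlaps → no.
Result: none.

none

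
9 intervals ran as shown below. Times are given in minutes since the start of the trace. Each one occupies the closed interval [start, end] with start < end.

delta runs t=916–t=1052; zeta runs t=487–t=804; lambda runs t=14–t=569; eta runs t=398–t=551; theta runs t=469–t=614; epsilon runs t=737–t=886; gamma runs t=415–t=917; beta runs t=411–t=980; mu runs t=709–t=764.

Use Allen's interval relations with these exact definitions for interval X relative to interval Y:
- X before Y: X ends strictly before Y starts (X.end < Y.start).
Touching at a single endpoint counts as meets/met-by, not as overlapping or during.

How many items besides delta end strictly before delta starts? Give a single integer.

Target delta = [t=916, t=1052].
beta [t=411, t=980] → overlaps → no.
epsilon [t=737, t=886] → before → counts.
eta [t=398, t=551] → before → counts.
gamma [t=415, t=917] → overlaps → no.
lambda [t=14, t=569] → before → counts.
mu [t=709, t=764] → before → counts.
theta [t=469, t=614] → before → counts.
zeta [t=487, t=804] → before → counts.
Total: 6.

6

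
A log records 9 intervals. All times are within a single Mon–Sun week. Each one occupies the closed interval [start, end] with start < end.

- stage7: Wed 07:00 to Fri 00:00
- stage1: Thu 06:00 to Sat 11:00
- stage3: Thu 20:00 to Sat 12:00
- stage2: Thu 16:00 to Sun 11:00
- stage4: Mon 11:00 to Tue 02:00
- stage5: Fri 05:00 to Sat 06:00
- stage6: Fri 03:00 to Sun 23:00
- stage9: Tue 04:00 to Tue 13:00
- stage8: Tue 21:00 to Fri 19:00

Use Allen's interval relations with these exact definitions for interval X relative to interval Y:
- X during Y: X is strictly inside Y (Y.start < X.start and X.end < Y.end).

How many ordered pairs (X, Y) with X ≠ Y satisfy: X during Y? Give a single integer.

Checking all 72 ordered pairs for relation 'during'; matching pairs in alphabetical order:
(stage3, stage2): stage3 during stage2 ✓
(stage5, stage1): stage5 during stage1 ✓
(stage5, stage2): stage5 during stage2 ✓
(stage5, stage3): stage5 during stage3 ✓
(stage5, stage6): stage5 during stage6 ✓
(stage7, stage8): stage7 during stage8 ✓
Count: 6.

6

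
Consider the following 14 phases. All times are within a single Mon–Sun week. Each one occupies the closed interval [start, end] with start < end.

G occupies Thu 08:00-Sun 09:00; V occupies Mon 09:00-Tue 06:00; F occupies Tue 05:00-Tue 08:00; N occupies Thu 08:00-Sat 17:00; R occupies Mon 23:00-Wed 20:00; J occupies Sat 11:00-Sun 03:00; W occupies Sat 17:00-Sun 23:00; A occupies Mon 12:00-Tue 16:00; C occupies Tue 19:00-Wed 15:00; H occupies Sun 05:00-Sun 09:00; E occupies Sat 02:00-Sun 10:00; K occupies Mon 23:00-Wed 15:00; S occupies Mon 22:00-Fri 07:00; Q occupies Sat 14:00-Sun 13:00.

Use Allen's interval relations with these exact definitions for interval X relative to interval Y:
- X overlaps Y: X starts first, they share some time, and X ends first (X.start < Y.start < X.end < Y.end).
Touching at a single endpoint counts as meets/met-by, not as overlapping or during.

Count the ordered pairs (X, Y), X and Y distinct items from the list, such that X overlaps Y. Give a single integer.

21

Checking all 182 ordered pairs for relation 'overlaps'; matching pairs in alphabetical order:
(A, K): A overlaps K ✓
(A, R): A overlaps R ✓
(A, S): A overlaps S ✓
(E, Q): E overlaps Q ✓
(E, W): E overlaps W ✓
(G, E): G overlaps E ✓
(G, Q): G overlaps Q ✓
(G, W): G overlaps W ✓
(J, Q): J overlaps Q ✓
(J, W): J overlaps W ✓
(N, E): N overlaps E ✓
(N, J): N overlaps J ✓
(N, Q): N overlaps Q ✓
(Q, W): Q overlaps W ✓
(S, G): S overlaps G ✓
(S, N): S overlaps N ✓
(V, A): V overlaps A ✓
(V, F): V overlaps F ✓
(V, K): V overlaps K ✓
(V, R): V overlaps R ✓
(V, S): V overlaps S ✓
Count: 21.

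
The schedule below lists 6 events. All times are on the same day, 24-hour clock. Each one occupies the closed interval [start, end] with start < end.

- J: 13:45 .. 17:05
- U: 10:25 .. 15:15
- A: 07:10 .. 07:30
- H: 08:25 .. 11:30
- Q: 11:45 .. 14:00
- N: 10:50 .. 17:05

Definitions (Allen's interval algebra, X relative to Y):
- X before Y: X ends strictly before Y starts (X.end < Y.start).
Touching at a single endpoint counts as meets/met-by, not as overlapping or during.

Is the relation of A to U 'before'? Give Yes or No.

Yes

A = [07:10, 07:30], U = [10:25, 15:15].
Actual relation of A to U: before.
Asked whether 'before' holds → Yes.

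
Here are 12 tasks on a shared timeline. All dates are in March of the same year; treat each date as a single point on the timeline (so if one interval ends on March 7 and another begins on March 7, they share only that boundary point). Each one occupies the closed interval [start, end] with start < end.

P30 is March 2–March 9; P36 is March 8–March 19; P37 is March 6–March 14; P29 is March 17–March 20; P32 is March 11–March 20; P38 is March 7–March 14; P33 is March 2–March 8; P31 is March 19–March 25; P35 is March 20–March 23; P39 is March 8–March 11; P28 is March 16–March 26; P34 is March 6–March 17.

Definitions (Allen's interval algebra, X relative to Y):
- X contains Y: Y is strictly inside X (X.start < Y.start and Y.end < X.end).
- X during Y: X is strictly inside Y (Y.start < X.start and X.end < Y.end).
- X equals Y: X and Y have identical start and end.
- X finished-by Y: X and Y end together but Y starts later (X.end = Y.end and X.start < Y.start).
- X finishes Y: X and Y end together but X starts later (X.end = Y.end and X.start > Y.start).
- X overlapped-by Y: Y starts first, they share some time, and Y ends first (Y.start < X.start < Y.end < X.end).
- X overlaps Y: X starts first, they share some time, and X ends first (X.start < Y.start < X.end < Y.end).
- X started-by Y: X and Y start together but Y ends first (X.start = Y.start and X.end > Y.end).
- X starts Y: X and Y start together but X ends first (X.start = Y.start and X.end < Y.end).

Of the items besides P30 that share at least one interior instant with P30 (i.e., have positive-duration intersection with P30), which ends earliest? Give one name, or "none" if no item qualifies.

P33

Target P30 = [March 2, March 9].
P28 [March 16, March 26] → after → excluded.
P29 [March 17, March 20] → after → excluded.
P31 [March 19, March 25] → after → excluded.
P32 [March 11, March 20] → after → excluded.
P33 [March 2, March 8] → starts → candidate.
P34 [March 6, March 17] → overlapped-by → candidate.
P35 [March 20, March 23] → after → excluded.
P36 [March 8, March 19] → overlapped-by → candidate.
P37 [March 6, March 14] → overlapped-by → candidate.
P38 [March 7, March 14] → overlapped-by → candidate.
P39 [March 8, March 11] → overlapped-by → candidate.
Among candidates, earliest end is March 8 → P33.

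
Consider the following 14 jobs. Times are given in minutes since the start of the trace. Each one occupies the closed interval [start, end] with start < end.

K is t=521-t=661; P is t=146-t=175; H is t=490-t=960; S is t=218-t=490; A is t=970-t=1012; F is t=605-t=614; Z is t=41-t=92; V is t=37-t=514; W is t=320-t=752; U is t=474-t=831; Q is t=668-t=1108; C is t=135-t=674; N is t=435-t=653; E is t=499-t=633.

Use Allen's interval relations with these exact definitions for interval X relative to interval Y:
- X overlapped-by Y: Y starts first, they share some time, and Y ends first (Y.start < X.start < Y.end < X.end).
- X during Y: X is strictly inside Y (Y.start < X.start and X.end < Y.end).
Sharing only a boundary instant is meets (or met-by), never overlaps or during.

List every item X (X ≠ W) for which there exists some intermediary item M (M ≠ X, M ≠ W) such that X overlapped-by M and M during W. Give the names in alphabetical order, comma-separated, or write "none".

Target W = [t=320, t=752].
Intermediaries M with M during W: E, F, K, N.
Via E — items with X overlapped-by E: K.
Via F — items with X overlapped-by F: none.
Via K — items with X overlapped-by K: none.
Via N — items with X overlapped-by N: H, K, U.
Union: H, K, U.

H, K, U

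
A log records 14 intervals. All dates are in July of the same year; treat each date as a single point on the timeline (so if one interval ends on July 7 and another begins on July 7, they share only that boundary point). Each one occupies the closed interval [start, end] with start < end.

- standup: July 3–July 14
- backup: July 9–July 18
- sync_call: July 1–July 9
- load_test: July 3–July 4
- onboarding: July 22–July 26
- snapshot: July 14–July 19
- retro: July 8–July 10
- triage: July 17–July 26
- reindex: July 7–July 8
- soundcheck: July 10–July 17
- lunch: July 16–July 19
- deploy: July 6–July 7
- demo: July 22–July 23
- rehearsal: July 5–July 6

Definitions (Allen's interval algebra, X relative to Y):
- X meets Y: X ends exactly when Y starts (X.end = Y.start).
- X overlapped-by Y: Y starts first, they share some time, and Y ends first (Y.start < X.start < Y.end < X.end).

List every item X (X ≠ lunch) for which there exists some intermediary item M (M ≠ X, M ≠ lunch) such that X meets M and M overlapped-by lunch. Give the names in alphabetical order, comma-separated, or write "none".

soundcheck

Target lunch = [July 16, July 19].
Intermediaries M with M overlapped-by lunch: triage.
Via triage — items with X meets triage: soundcheck.
Union: soundcheck.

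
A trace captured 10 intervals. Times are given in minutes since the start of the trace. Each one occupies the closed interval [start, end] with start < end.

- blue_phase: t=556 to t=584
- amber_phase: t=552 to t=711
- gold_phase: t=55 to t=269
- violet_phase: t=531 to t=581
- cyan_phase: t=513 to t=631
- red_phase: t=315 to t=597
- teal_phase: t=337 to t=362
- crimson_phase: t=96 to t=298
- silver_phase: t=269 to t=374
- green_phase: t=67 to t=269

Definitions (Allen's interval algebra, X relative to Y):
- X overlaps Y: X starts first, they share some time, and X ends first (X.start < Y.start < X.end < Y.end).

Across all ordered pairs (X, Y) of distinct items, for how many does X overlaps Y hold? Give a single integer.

Checking all 90 ordered pairs for relation 'overlaps'; matching pairs in alphabetical order:
(crimson_phase, silver_phase): crimson_phase overlaps silver_phase ✓
(cyan_phase, amber_phase): cyan_phase overlaps amber_phase ✓
(gold_phase, crimson_phase): gold_phase overlaps crimson_phase ✓
(green_phase, crimson_phase): green_phase overlaps crimson_phase ✓
(red_phase, amber_phase): red_phase overlaps amber_phase ✓
(red_phase, cyan_phase): red_phase overlaps cyan_phase ✓
(silver_phase, red_phase): silver_phase overlaps red_phase ✓
(violet_phase, amber_phase): violet_phase overlaps amber_phase ✓
(violet_phase, blue_phase): violet_phase overlaps blue_phase ✓
Count: 9.

9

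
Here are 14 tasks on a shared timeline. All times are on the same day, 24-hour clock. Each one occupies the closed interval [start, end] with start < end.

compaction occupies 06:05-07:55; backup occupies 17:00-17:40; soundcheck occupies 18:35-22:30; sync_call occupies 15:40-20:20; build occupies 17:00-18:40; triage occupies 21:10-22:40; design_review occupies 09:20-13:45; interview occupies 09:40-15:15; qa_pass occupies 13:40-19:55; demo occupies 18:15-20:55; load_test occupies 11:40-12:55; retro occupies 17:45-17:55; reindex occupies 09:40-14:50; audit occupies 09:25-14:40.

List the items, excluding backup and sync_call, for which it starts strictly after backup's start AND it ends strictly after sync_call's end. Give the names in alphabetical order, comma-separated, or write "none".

Conditions: its start is strictly after backup's start (X.start > 17:00) AND its end is strictly after sync_call's end (X.end > 20:20).
audit: start 09:25 > 17:00? ✗; end 14:40 > 20:20? ✗ → no.
build: start 17:00 > 17:00? ✗; end 18:40 > 20:20? ✗ → no.
compaction: start 06:05 > 17:00? ✗; end 07:55 > 20:20? ✗ → no.
demo: start 18:15 > 17:00? ✓; end 20:55 > 20:20? ✓ → yes.
design_review: start 09:20 > 17:00? ✗; end 13:45 > 20:20? ✗ → no.
interview: start 09:40 > 17:00? ✗; end 15:15 > 20:20? ✗ → no.
load_test: start 11:40 > 17:00? ✗; end 12:55 > 20:20? ✗ → no.
qa_pass: start 13:40 > 17:00? ✗; end 19:55 > 20:20? ✗ → no.
reindex: start 09:40 > 17:00? ✗; end 14:50 > 20:20? ✗ → no.
retro: start 17:45 > 17:00? ✓; end 17:55 > 20:20? ✗ → no.
soundcheck: start 18:35 > 17:00? ✓; end 22:30 > 20:20? ✓ → yes.
triage: start 21:10 > 17:00? ✓; end 22:40 > 20:20? ✓ → yes.
Result: demo, soundcheck, triage.

demo, soundcheck, triage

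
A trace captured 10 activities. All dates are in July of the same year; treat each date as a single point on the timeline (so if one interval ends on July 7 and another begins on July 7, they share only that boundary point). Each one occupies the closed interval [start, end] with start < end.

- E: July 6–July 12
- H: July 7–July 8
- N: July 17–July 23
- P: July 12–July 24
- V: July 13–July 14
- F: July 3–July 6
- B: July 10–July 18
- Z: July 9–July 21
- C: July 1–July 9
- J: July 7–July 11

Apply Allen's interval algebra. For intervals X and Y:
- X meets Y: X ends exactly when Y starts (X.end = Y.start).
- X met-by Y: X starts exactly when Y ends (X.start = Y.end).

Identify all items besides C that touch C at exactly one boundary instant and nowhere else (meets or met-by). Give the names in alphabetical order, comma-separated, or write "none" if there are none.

Z

Target C = [July 1, July 9].
B [July 10, July 18] → after → no.
E [July 6, July 12] → overlapped-by → no.
F [July 3, July 6] → during → no.
H [July 7, July 8] → during → no.
J [July 7, July 11] → overlapped-by → no.
N [July 17, July 23] → after → no.
P [July 12, July 24] → after → no.
V [July 13, July 14] → after → no.
Z [July 9, July 21] → met-by → yes.
Result: Z.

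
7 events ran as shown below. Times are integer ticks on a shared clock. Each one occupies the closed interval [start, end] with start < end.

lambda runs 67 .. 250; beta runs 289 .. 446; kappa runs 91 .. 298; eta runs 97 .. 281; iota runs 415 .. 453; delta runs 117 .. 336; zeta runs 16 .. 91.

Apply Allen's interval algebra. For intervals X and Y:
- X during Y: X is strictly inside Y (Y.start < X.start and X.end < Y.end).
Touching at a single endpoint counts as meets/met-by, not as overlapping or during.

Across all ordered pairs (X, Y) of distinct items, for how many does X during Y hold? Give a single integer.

1

Checking all 42 ordered pairs for relation 'during'; matching pairs in alphabetical order:
(eta, kappa): eta during kappa ✓
Count: 1.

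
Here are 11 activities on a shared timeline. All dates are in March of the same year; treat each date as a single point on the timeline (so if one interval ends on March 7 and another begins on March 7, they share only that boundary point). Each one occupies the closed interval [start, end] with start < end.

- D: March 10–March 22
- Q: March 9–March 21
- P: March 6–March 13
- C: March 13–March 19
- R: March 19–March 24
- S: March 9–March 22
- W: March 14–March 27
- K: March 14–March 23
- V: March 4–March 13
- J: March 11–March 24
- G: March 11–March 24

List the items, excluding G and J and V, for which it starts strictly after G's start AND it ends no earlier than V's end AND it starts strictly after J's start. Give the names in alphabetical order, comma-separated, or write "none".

C, K, R, W

Conditions: its start is strictly after G's start (X.start > March 11) AND its end is no earlier than V's end (X.end >= March 13) AND its start is strictly after J's start (X.start > March 11).
C: start March 13 > March 11? ✓; end March 19 >= March 13? ✓; start March 13 > March 11? ✓ → yes.
D: start March 10 > March 11? ✗; end March 22 >= March 13? ✓; start March 10 > March 11? ✗ → no.
K: start March 14 > March 11? ✓; end March 23 >= March 13? ✓; start March 14 > March 11? ✓ → yes.
P: start March 6 > March 11? ✗; end March 13 >= March 13? ✓; start March 6 > March 11? ✗ → no.
Q: start March 9 > March 11? ✗; end March 21 >= March 13? ✓; start March 9 > March 11? ✗ → no.
R: start March 19 > March 11? ✓; end March 24 >= March 13? ✓; start March 19 > March 11? ✓ → yes.
S: start March 9 > March 11? ✗; end March 22 >= March 13? ✓; start March 9 > March 11? ✗ → no.
W: start March 14 > March 11? ✓; end March 27 >= March 13? ✓; start March 14 > March 11? ✓ → yes.
Result: C, K, R, W.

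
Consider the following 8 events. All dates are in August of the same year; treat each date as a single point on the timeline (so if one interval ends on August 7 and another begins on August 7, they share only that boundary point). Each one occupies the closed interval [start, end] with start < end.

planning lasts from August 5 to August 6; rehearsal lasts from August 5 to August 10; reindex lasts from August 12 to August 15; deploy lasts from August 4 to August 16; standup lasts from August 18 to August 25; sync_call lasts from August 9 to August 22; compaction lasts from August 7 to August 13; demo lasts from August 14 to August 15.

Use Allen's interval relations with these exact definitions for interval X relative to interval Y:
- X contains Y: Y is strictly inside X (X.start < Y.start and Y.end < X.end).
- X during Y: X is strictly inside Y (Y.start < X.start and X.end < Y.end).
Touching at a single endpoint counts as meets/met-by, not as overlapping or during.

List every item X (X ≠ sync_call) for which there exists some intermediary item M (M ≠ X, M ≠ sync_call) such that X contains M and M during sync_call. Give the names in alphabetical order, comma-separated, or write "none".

deploy

Target sync_call = [August 9, August 22].
Intermediaries M with M during sync_call: demo, reindex.
Via demo — items with X contains demo: deploy.
Via reindex — items with X contains reindex: deploy.
Union: deploy.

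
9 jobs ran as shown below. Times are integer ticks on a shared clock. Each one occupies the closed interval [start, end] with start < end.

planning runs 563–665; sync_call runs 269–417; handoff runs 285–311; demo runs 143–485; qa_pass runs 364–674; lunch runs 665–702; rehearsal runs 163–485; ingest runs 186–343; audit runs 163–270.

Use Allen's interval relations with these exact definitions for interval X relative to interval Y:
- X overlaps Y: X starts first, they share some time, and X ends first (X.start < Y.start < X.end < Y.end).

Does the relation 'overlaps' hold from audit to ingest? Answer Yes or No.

audit = [163, 270], ingest = [186, 343].
Actual relation of audit to ingest: overlaps.
Asked whether 'overlaps' holds → Yes.

Yes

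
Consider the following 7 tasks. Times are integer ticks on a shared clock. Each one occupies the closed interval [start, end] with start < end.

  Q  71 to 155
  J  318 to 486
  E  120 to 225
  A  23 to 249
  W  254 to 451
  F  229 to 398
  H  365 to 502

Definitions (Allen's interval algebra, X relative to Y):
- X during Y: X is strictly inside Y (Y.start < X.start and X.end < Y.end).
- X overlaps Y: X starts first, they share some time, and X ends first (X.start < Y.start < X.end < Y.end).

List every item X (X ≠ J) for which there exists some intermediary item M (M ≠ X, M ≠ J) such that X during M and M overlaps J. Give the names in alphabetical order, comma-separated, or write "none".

Target J = [318, 486].
Intermediaries M with M overlaps J: F, W.
Via F — items with X during F: none.
Via W — items with X during W: none.
Union: none.

none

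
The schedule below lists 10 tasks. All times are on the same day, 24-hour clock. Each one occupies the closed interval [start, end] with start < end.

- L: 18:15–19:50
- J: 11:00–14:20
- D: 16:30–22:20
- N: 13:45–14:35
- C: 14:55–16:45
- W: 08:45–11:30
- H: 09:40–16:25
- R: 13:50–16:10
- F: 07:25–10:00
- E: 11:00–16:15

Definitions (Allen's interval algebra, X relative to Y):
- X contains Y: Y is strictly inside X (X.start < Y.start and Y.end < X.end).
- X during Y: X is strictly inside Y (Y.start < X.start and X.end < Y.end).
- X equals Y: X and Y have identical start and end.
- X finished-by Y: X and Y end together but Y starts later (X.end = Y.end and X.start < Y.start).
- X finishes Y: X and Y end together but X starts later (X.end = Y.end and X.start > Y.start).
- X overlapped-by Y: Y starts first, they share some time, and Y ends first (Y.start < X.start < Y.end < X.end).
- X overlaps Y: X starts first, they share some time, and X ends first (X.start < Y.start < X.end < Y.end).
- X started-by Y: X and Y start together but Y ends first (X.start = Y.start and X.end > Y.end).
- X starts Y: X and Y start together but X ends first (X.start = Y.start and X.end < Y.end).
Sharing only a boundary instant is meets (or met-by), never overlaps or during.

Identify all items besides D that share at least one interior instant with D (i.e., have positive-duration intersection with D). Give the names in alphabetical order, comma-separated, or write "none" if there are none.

C, L

Target D = [16:30, 22:20].
C [14:55, 16:45] → overlaps → yes.
E [11:00, 16:15] → before → no.
F [07:25, 10:00] → before → no.
H [09:40, 16:25] → before → no.
J [11:00, 14:20] → before → no.
L [18:15, 19:50] → during → yes.
N [13:45, 14:35] → before → no.
R [13:50, 16:10] → before → no.
W [08:45, 11:30] → before → no.
Result: C, L.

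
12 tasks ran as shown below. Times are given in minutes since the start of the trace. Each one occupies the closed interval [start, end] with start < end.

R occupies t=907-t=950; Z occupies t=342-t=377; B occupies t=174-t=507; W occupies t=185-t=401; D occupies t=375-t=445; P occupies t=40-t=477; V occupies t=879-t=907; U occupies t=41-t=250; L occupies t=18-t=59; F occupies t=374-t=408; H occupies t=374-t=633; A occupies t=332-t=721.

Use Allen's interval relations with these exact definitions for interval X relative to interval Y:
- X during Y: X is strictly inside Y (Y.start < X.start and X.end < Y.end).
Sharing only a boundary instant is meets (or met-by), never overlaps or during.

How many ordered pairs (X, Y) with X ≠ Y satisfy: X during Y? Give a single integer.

Checking all 132 ordered pairs for relation 'during'; matching pairs in alphabetical order:
(D, A): D during A ✓
(D, B): D during B ✓
(D, H): D during H ✓
(D, P): D during P ✓
(F, A): F during A ✓
(F, B): F during B ✓
(F, P): F during P ✓
(H, A): H during A ✓
(U, P): U during P ✓
(W, B): W during B ✓
(W, P): W during P ✓
(Z, A): Z during A ✓
(Z, B): Z during B ✓
(Z, P): Z during P ✓
(Z, W): Z during W ✓
Count: 15.

15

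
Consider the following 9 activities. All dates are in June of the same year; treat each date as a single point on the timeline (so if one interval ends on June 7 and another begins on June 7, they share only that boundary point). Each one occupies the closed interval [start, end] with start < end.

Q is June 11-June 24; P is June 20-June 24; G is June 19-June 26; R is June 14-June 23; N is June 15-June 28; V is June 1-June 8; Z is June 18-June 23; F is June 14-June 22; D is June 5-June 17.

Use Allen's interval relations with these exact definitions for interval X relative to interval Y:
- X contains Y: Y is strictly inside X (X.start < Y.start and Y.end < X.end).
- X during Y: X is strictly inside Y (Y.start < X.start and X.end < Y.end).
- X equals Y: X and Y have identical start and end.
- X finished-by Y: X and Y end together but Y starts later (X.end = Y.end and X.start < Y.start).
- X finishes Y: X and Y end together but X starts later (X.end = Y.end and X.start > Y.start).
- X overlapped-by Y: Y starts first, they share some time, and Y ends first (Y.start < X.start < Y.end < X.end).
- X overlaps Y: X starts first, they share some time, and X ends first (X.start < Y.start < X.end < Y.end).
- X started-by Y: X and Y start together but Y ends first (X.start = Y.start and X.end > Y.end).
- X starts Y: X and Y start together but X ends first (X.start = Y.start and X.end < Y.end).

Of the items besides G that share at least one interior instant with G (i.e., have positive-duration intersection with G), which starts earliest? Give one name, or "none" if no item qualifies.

Q

Target G = [June 19, June 26].
D [June 5, June 17] → before → excluded.
F [June 14, June 22] → overlaps → candidate.
N [June 15, June 28] → contains → candidate.
P [June 20, June 24] → during → candidate.
Q [June 11, June 24] → overlaps → candidate.
R [June 14, June 23] → overlaps → candidate.
V [June 1, June 8] → before → excluded.
Z [June 18, June 23] → overlaps → candidate.
Among candidates, earliest start is June 11 → Q.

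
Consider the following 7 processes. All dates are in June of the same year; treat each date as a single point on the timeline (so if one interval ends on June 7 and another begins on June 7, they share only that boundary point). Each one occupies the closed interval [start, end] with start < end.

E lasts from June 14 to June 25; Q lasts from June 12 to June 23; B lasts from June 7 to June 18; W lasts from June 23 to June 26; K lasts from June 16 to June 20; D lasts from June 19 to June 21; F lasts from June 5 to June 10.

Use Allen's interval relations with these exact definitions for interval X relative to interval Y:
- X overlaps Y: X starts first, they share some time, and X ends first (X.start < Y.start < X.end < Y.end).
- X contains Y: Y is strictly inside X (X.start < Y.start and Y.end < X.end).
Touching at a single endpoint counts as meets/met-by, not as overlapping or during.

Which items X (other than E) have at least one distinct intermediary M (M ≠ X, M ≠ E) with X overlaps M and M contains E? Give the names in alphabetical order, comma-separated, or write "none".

Target E = [June 14, June 25].
Intermediaries M with M contains E: none.
Union: none.

none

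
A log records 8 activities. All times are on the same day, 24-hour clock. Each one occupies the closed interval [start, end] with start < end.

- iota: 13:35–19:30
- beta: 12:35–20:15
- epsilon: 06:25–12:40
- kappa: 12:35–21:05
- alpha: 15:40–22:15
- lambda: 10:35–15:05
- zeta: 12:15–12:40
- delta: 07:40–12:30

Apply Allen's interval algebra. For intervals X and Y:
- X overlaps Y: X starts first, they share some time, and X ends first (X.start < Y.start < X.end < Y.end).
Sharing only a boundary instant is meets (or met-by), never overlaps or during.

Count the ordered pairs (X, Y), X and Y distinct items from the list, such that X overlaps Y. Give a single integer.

13

Checking all 56 ordered pairs for relation 'overlaps'; matching pairs in alphabetical order:
(beta, alpha): beta overlaps alpha ✓
(delta, lambda): delta overlaps lambda ✓
(delta, zeta): delta overlaps zeta ✓
(epsilon, beta): epsilon overlaps beta ✓
(epsilon, kappa): epsilon overlaps kappa ✓
(epsilon, lambda): epsilon overlaps lambda ✓
(iota, alpha): iota overlaps alpha ✓
(kappa, alpha): kappa overlaps alpha ✓
(lambda, beta): lambda overlaps beta ✓
(lambda, iota): lambda overlaps iota ✓
(lambda, kappa): lambda overlaps kappa ✓
(zeta, beta): zeta overlaps beta ✓
(zeta, kappa): zeta overlaps kappa ✓
Count: 13.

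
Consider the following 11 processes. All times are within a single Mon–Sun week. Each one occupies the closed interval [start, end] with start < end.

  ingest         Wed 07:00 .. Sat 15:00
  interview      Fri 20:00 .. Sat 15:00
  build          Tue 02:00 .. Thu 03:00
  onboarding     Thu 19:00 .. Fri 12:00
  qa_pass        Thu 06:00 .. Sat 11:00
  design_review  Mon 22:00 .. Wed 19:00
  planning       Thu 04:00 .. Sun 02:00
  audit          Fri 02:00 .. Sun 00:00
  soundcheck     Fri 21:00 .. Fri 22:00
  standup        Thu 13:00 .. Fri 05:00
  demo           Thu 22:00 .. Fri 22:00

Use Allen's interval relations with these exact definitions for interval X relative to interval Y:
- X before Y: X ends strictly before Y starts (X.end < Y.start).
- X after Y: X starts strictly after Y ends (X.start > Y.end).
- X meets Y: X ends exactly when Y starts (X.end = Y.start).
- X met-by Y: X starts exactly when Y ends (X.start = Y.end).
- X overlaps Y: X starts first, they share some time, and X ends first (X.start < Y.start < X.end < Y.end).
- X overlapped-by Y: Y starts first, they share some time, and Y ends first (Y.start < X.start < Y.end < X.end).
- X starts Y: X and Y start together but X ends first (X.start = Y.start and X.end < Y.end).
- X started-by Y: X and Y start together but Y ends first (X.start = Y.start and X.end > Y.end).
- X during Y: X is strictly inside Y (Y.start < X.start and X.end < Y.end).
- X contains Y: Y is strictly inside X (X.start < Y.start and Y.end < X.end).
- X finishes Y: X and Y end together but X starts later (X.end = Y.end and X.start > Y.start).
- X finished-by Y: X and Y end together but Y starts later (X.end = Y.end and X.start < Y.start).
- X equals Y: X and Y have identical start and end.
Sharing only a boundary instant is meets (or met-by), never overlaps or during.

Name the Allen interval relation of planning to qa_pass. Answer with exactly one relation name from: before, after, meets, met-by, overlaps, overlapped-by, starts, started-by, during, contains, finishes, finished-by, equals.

planning = [Thu 04:00, Sun 02:00]; qa_pass = [Thu 06:00, Sat 11:00].
Compare endpoints: planning.start < qa_pass.start, planning.start < qa_pass.end, planning.end > qa_pass.start, planning.end > qa_pass.end.
That pattern is 'contains'.

contains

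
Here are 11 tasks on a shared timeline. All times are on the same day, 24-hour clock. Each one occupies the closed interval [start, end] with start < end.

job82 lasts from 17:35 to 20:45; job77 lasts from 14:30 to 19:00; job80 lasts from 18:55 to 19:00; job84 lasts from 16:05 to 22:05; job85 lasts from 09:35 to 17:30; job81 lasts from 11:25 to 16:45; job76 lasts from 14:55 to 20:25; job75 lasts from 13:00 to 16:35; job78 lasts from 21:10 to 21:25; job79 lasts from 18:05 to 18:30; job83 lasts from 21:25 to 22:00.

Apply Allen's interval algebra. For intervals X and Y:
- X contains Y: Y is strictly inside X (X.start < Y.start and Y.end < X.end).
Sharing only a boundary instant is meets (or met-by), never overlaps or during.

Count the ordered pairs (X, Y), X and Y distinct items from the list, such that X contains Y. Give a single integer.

Checking all 110 ordered pairs for relation 'contains'; matching pairs in alphabetical order:
(job76, job79): job76 contains job79 ✓
(job76, job80): job76 contains job80 ✓
(job77, job79): job77 contains job79 ✓
(job81, job75): job81 contains job75 ✓
(job82, job79): job82 contains job79 ✓
(job82, job80): job82 contains job80 ✓
(job84, job78): job84 contains job78 ✓
(job84, job79): job84 contains job79 ✓
(job84, job80): job84 contains job80 ✓
(job84, job82): job84 contains job82 ✓
(job84, job83): job84 contains job83 ✓
(job85, job75): job85 contains job75 ✓
(job85, job81): job85 contains job81 ✓
Count: 13.

13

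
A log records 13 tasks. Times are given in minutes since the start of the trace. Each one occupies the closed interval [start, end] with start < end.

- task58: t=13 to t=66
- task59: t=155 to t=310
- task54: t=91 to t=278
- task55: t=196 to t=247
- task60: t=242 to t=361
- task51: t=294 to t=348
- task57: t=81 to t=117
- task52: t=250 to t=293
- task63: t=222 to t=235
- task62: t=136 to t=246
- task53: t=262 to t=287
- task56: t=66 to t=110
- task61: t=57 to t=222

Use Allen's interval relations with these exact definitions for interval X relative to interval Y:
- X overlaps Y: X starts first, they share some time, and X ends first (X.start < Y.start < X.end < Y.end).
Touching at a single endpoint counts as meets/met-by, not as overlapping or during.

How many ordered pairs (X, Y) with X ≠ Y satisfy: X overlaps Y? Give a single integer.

Checking all 156 ordered pairs for relation 'overlaps'; matching pairs in alphabetical order:
(task54, task52): task54 overlaps task52 ✓
(task54, task53): task54 overlaps task53 ✓
(task54, task59): task54 overlaps task59 ✓
(task54, task60): task54 overlaps task60 ✓
(task55, task60): task55 overlaps task60 ✓
(task56, task54): task56 overlaps task54 ✓
(task56, task57): task56 overlaps task57 ✓
(task57, task54): task57 overlaps task54 ✓
(task58, task61): task58 overlaps task61 ✓
(task59, task51): task59 overlaps task51 ✓
(task59, task60): task59 overlaps task60 ✓
(task61, task54): task61 overlaps task54 ✓
(task61, task55): task61 overlaps task55 ✓
(task61, task59): task61 overlaps task59 ✓
(task61, task62): task61 overlaps task62 ✓
(task62, task55): task62 overlaps task55 ✓
(task62, task59): task62 overlaps task59 ✓
(task62, task60): task62 overlaps task60 ✓
Count: 18.

18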